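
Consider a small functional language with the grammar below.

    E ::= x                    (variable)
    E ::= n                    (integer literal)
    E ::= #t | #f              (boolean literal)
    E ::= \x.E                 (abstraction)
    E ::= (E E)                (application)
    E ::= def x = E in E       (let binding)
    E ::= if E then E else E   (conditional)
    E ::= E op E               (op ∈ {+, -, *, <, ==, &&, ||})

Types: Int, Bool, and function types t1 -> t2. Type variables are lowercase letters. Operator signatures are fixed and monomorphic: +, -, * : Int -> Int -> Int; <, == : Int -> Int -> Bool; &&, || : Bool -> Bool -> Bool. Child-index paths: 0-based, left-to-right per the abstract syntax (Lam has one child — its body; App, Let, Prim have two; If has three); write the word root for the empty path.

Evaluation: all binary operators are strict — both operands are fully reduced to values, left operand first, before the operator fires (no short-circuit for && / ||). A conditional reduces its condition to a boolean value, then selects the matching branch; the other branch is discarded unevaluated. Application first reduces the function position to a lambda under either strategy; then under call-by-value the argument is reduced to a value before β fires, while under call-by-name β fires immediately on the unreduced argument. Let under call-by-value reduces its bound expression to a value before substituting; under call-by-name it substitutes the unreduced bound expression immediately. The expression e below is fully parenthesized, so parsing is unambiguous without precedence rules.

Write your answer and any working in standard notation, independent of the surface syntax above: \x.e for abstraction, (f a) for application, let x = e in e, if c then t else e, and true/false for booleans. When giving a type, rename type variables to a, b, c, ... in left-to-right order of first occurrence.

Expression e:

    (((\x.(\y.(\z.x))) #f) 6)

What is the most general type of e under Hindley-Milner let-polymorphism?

Answer: a -> Bool

Working:
x : a
\z._ : c -> a
\y._ : b -> c -> a
\x._ : a -> b -> c -> a
  unify a -> b -> c -> a ~ Bool -> d
  unify a ~ Bool
  unify b -> c -> Bool ~ d
_ _ : b -> c -> Bool
  unify b -> c -> Bool ~ Int -> e
  unify b ~ Int
  unify c -> Bool ~ e
_ _ : c -> Bool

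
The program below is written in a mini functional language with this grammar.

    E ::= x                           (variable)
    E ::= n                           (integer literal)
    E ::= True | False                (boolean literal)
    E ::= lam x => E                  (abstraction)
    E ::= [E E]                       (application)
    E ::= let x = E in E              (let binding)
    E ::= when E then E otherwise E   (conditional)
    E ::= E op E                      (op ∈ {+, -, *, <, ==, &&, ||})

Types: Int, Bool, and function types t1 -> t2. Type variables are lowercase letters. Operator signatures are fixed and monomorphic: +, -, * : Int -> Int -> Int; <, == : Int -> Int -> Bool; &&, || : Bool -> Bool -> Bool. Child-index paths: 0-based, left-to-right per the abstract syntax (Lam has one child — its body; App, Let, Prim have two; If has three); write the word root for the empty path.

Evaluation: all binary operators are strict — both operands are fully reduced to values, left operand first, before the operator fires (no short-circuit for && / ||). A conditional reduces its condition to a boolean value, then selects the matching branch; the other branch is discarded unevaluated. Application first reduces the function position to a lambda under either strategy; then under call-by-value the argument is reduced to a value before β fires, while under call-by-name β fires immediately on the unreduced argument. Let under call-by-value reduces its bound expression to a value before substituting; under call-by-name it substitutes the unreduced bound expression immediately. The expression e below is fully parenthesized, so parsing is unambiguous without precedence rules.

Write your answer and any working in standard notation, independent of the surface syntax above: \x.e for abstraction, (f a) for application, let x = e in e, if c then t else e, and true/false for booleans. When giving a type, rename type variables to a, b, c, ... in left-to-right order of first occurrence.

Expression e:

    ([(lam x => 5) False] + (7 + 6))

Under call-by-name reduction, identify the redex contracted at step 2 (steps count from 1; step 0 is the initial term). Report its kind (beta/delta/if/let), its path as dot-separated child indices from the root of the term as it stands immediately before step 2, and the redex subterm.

Answer: delta at 1 : (7 + 6)

Trace:
step 0: (((\x.5) false) + (7 + 6))
step 1: [beta@0] (5 + (7 + 6))
step 2: [delta@1] (5 + 13)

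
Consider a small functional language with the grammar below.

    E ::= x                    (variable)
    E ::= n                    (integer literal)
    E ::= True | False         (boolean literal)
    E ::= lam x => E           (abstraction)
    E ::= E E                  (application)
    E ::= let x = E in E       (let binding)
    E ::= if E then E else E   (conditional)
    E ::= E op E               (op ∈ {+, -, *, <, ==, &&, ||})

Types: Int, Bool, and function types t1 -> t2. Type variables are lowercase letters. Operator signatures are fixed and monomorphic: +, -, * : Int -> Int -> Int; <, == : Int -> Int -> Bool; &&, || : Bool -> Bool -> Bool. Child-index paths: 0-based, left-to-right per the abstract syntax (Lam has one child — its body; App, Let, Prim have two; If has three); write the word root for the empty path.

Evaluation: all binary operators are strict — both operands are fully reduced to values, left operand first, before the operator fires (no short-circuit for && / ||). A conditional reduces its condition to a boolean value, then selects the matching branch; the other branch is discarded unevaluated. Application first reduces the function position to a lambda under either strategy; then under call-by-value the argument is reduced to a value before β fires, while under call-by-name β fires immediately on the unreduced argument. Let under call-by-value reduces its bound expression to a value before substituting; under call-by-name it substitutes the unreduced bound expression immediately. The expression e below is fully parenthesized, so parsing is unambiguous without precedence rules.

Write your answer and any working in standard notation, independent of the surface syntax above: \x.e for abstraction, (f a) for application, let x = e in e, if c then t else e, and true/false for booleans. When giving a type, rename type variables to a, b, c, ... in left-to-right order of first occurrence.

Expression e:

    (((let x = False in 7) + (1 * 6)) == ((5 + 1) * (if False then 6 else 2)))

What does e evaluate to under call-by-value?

Answer: false

Working:
step 0: (((let x = false in 7) + (1 * 6)) == ((5 + 1) * (if false then 6 else 2)))
step 1: [let@0.0] ((7 + (1 * 6)) == ((5 + 1) * (if false then 6 else 2)))
step 2: [delta@0.1] ((7 + 6) == ((5 + 1) * (if false then 6 else 2)))
step 3: [delta@0] (13 == ((5 + 1) * (if false then 6 else 2)))
step 4: [delta@1.0] (13 == (6 * (if false then 6 else 2)))
step 5: [if@1.1] (13 == (6 * 2))
step 6: [delta@1] (13 == 12)
step 7: [delta@root] false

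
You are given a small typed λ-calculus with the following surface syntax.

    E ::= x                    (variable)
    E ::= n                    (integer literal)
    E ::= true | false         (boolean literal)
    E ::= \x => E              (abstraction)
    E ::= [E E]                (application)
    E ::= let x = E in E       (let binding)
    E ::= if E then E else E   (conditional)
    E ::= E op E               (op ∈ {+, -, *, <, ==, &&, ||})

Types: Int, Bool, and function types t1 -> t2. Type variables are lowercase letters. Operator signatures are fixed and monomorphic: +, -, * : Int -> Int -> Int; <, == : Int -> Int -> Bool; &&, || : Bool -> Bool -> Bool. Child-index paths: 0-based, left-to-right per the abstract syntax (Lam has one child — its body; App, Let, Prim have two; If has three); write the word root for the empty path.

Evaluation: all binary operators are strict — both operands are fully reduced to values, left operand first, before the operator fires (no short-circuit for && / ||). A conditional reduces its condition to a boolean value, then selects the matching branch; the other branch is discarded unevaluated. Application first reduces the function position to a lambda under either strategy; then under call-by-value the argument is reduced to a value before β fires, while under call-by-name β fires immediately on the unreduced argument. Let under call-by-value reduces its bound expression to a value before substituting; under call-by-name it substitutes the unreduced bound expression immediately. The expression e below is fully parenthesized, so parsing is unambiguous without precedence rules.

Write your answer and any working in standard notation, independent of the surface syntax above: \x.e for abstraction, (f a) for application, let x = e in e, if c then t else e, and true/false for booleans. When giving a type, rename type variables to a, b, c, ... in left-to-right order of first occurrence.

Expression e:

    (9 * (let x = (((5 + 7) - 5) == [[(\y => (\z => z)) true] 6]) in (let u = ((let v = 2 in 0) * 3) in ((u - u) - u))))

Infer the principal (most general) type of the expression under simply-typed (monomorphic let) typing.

Answer: Int

Trace:
  unify Int ~ Int
  unify Int ~ Int
  unify Int ~ Int
  unify Int ~ Int
  unify Int ~ Int
  unify Int ~ Int
z : b
\z._ : b -> b
\y._ : a -> b -> b
  unify a -> b -> b ~ Bool -> c
  unify a ~ Bool
  unify b -> b ~ c
_ _ : b -> b
  unify b -> b ~ Int -> d
  unify b ~ Int
  unify Int ~ d
_ _ : Int
  unify Int ~ Int
let x : Bool
let v : Int
  unify Int ~ Int
  unify Int ~ Int
let u : Int
u : Int
  unify Int ~ Int
u : Int
  unify Int ~ Int
  unify Int ~ Int
u : Int
  unify Int ~ Int
  unify Int ~ Int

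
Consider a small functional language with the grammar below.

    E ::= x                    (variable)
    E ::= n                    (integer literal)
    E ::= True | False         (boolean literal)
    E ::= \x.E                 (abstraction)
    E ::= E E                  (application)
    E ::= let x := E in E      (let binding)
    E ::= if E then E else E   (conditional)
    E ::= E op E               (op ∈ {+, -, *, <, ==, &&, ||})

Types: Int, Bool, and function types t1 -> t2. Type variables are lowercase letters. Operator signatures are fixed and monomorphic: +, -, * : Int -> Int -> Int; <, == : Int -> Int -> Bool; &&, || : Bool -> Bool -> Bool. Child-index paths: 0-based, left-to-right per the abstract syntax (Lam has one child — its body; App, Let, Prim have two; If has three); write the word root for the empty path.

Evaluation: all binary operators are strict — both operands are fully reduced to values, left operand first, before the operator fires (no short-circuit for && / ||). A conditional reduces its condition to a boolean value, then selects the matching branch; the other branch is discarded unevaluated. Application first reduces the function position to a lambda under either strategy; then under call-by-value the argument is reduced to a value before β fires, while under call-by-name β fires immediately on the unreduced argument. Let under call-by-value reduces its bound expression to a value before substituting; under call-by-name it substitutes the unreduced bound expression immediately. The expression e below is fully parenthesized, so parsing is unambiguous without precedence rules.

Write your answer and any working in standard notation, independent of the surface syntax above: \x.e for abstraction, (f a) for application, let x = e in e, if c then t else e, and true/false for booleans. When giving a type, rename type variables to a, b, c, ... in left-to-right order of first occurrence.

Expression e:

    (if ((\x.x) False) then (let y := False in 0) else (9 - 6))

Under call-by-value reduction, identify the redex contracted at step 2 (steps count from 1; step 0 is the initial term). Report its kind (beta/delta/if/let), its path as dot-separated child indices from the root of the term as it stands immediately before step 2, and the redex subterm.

Answer: if at root : (if false then (let y = false in 0) else (9 - 6))

Derivation:
step 0: (if ((\x.x) false) then (let y = false in 0) else (9 - 6))
step 1: [beta@0] (if false then (let y = false in 0) else (9 - 6))
step 2: [if@root] (9 - 6)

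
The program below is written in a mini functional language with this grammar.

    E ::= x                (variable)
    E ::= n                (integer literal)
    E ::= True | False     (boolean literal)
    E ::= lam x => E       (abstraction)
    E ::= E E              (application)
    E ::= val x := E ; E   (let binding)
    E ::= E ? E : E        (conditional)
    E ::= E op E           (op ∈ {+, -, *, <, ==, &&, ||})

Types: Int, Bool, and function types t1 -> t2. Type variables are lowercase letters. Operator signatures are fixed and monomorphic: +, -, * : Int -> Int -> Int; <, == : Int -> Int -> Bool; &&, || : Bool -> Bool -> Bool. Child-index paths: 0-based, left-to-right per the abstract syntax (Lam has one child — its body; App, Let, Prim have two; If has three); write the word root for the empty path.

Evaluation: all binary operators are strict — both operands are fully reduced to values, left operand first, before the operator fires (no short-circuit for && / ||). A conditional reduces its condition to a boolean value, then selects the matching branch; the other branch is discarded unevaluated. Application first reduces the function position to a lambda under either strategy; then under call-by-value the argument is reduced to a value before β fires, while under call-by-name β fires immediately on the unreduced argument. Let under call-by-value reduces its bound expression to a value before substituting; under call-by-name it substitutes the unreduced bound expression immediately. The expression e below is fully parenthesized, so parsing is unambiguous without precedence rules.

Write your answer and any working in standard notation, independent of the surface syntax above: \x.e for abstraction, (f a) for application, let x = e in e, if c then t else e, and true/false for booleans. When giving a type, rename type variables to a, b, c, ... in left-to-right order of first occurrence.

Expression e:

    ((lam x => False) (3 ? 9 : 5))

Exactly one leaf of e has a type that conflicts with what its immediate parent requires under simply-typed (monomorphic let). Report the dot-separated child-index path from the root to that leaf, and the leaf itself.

Answer: 1.0 : 3

Derivation:
\x._ : a -> Bool
  unify Int ~ Bool
  FAIL: mismatch Int ~ Bool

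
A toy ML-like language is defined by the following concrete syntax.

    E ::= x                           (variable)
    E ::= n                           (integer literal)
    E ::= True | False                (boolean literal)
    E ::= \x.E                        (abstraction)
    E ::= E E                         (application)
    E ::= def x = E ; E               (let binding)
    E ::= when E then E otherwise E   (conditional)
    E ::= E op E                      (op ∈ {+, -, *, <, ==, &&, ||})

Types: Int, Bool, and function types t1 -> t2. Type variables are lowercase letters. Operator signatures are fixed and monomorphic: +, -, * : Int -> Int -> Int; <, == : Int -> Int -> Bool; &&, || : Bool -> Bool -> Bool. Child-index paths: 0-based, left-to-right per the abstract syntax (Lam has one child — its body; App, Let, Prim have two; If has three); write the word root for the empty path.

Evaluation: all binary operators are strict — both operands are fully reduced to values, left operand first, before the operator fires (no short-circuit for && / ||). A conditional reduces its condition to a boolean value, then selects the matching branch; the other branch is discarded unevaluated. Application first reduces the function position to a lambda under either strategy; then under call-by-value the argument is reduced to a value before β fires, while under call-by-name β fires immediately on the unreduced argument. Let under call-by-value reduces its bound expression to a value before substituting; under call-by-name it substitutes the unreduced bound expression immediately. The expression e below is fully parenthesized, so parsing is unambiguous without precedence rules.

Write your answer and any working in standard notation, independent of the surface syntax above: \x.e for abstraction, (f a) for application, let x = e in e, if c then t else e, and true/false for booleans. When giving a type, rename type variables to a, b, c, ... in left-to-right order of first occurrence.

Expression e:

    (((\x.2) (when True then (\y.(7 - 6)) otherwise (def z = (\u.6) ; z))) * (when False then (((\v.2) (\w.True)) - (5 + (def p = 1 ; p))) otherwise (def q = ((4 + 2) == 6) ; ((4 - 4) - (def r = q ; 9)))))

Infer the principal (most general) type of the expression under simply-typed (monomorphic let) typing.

Answer: Int

Derivation:
\x._ : a -> Int
  unify Bool ~ Bool
  unify Int ~ Int
  unify Int ~ Int
\y._ : b -> Int
\u._ : c -> Int
let z : c -> Int
z : c -> Int
  unify b -> Int ~ c -> Int
  unify b ~ c
  unify Int ~ Int
  unify a -> Int ~ (c -> Int) -> d
  unify a ~ c -> Int
  unify Int ~ d
_ _ : Int
  unify Int ~ Int
  unify Bool ~ Bool
\v._ : e -> Int
\w._ : f -> Bool
  unify e -> Int ~ (f -> Bool) -> g
  unify e ~ f -> Bool
  unify Int ~ g
_ _ : Int
  unify Int ~ Int
  unify Int ~ Int
let p : Int
p : Int
  unify Int ~ Int
  unify Int ~ Int
  unify Int ~ Int
  unify Int ~ Int
  unify Int ~ Int
  unify Int ~ Int
let q : Bool
  unify Int ~ Int
  unify Int ~ Int
  unify Int ~ Int
q : Bool
let r : Bool
  unify Int ~ Int
  unify Int ~ Int
  unify Int ~ Int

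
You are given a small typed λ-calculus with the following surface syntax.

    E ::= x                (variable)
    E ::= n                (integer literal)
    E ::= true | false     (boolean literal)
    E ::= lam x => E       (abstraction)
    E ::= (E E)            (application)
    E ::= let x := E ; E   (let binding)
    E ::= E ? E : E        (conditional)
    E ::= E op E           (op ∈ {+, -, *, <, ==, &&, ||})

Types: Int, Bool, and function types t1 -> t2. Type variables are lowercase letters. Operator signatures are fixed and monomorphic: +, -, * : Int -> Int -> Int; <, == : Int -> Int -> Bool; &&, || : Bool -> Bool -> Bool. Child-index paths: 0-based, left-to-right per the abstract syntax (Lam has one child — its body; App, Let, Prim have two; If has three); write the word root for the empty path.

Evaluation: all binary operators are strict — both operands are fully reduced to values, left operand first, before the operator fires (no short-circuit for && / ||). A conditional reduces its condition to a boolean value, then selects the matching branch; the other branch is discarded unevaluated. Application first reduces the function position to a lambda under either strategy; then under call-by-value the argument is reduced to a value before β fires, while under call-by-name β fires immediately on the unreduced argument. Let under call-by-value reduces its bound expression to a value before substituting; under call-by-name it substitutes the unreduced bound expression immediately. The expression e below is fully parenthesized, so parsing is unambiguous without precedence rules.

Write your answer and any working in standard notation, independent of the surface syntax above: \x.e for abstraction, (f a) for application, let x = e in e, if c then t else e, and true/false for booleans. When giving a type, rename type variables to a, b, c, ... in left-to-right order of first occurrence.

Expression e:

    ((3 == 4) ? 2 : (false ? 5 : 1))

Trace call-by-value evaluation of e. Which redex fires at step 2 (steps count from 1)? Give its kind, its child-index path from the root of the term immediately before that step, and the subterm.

Derivation:
step 0: (if (3 == 4) then 2 else (if false then 5 else 1))
step 1: [delta@0] (if false then 2 else (if false then 5 else 1))
step 2: [if@root] (if false then 5 else 1)

Answer: if at root : (if false then 2 else (if false then 5 else 1))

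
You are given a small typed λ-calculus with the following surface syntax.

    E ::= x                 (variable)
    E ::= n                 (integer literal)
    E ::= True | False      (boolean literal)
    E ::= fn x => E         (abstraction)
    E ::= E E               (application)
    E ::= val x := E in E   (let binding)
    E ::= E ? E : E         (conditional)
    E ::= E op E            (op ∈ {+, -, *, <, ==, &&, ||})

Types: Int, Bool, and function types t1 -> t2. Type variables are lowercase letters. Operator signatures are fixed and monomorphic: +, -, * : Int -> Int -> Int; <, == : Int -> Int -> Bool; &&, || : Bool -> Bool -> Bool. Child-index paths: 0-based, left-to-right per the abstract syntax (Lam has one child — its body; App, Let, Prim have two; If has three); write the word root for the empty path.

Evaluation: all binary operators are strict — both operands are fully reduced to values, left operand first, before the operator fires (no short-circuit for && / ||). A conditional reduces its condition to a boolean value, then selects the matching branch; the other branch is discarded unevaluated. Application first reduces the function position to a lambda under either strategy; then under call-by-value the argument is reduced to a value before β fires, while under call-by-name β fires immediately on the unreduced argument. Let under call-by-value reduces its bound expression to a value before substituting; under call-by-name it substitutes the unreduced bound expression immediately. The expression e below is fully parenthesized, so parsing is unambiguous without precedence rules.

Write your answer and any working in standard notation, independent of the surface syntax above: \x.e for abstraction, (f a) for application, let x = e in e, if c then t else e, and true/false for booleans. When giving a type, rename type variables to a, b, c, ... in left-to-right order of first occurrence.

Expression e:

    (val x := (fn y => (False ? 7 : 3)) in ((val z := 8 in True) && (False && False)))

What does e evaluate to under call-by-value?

Trace:
step 0: (let x = (\y.(if false then 7 else 3)) in ((let z = 8 in true) && (false && false)))
step 1: [let@root] ((let z = 8 in true) && (false && false))
step 2: [let@0] (true && (false && false))
step 3: [delta@1] (true && false)
step 4: [delta@root] false

Answer: false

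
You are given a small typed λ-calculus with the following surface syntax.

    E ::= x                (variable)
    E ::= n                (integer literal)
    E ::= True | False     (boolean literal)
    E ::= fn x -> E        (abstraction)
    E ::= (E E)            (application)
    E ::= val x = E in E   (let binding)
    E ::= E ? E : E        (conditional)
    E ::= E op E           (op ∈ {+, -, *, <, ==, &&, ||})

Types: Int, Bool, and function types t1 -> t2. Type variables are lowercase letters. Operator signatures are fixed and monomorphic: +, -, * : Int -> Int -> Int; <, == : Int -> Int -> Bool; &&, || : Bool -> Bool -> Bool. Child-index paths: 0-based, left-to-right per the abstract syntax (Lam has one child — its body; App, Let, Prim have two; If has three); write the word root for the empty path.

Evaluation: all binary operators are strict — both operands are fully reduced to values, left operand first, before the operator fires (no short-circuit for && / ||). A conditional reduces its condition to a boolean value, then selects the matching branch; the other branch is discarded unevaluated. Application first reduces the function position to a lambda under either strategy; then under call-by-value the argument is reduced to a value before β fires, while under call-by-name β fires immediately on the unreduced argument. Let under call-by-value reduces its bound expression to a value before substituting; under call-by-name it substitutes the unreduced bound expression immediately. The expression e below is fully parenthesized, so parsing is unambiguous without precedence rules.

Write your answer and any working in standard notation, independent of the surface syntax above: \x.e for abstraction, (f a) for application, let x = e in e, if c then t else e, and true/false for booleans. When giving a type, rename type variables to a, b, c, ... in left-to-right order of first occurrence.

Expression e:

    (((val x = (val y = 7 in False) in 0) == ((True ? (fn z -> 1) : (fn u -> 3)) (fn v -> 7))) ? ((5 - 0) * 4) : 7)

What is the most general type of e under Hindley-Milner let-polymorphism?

Working:
let y : Int
let x : Bool
  unify Int ~ Int
  unify Bool ~ Bool
\z._ : a -> Int
\u._ : b -> Int
  unify a -> Int ~ b -> Int
  unify a ~ b
  unify Int ~ Int
\v._ : c -> Int
  unify b -> Int ~ (c -> Int) -> d
  unify b ~ c -> Int
  unify Int ~ d
_ _ : Int
  unify Int ~ Int
  unify Bool ~ Bool
  unify Int ~ Int
  unify Int ~ Int
  unify Int ~ Int
  unify Int ~ Int
  unify Int ~ Int

Answer: Int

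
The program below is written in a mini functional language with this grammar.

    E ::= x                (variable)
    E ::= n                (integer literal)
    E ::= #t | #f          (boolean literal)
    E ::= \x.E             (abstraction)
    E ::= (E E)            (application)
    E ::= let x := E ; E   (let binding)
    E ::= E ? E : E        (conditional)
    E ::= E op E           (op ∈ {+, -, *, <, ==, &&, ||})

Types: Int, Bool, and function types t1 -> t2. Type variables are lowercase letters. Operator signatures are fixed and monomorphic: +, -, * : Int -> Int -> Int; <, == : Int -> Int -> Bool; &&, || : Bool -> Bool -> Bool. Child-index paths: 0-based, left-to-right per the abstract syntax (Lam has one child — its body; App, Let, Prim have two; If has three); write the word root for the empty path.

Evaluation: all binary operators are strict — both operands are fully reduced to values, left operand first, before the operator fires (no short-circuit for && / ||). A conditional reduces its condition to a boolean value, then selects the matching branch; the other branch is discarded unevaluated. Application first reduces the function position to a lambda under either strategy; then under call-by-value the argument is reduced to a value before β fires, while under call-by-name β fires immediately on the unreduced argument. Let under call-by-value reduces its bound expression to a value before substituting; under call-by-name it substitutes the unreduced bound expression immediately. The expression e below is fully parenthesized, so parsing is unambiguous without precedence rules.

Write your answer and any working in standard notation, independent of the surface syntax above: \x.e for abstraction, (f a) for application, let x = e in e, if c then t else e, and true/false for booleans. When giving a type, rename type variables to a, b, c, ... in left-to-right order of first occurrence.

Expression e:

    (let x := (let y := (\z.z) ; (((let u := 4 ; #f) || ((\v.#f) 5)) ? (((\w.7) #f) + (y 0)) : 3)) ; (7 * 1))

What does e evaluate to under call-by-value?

Derivation:
step 0: (let x = (let y = (\z.z) in (if ((let u = 4 in false) || ((\v.false) 5)) then (((\w.7) false) + (y 0)) else 3)) in (7 * 1))
step 1: [let@0] (let x = (if ((let u = 4 in false) || ((\v.false) 5)) then (((\w.7) false) + ((\z.z) 0)) else 3) in (7 * 1))
step 2: [let@0.0.0] (let x = (if (false || ((\v.false) 5)) then (((\w.7) false) + ((\z.z) 0)) else 3) in (7 * 1))
step 3: [beta@0.0.1] (let x = (if (false || false) then (((\w.7) false) + ((\z.z) 0)) else 3) in (7 * 1))
step 4: [delta@0.0] (let x = (if false then (((\w.7) false) + ((\z.z) 0)) else 3) in (7 * 1))
step 5: [if@0] (let x = 3 in (7 * 1))
step 6: [let@root] (7 * 1)
step 7: [delta@root] 7

Answer: 7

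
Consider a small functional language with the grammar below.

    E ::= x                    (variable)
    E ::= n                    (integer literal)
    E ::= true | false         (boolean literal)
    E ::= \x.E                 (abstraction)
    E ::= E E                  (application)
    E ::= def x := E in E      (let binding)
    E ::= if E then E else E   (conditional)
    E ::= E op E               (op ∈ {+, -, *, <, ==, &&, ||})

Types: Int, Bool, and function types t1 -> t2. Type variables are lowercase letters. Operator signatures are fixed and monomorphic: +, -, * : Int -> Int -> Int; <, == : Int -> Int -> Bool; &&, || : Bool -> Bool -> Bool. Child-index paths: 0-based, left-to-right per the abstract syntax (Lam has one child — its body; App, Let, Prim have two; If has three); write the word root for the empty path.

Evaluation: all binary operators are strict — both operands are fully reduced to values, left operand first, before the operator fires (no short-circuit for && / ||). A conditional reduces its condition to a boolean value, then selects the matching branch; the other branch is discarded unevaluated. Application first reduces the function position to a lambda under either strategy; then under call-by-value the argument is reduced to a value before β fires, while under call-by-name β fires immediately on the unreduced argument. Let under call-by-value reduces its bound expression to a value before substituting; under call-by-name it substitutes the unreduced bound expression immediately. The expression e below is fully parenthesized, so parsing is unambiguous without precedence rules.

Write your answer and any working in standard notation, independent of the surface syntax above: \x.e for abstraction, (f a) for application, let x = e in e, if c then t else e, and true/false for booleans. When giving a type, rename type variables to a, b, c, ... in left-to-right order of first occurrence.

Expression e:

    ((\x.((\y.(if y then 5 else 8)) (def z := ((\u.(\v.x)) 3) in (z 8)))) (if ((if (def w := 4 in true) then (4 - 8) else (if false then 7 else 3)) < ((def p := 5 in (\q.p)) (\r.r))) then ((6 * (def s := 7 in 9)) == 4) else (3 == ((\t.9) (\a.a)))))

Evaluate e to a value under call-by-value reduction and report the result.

Answer: 8

Working:
step 0: ((\x.((\y.(if y then 5 else 8)) (let z = ((\u.(\v.x)) 3) in (z 8)))) (if ((if (let w = 4 in true) then (4 - 8) else (if false then 7 else 3)) < ((let p = 5 in (\q.p)) (\r.r))) then ((6 * (let s = 7 in 9)) == 4) else (3 == ((\t.9) (\a.a)))))
step 1: [let@1.0.0.0] ((\x.((\y.(if y then 5 else 8)) (let z = ((\u.(\v.x)) 3) in (z 8)))) (if ((if true then (4 - 8) else (if false then 7 else 3)) < ((let p = 5 in (\q.p)) (\r.r))) then ((6 * (let s = 7 in 9)) == 4) else (3 == ((\t.9) (\a.a)))))
step 2: [if@1.0.0] ((\x.((\y.(if y then 5 else 8)) (let z = ((\u.(\v.x)) 3) in (z 8)))) (if ((4 - 8) < ((let p = 5 in (\q.p)) (\r.r))) then ((6 * (let s = 7 in 9)) == 4) else (3 == ((\t.9) (\a.a)))))
step 3: [delta@1.0.0] ((\x.((\y.(if y then 5 else 8)) (let z = ((\u.(\v.x)) 3) in (z 8)))) (if (-4 < ((let p = 5 in (\q.p)) (\r.r))) then ((6 * (let s = 7 in 9)) == 4) else (3 == ((\t.9) (\a.a)))))
step 4: [let@1.0.1.0] ((\x.((\y.(if y then 5 else 8)) (let z = ((\u.(\v.x)) 3) in (z 8)))) (if (-4 < ((\q.5) (\r.r))) then ((6 * (let s = 7 in 9)) == 4) else (3 == ((\t.9) (\a.a)))))
step 5: [beta@1.0.1] ((\x.((\y.(if y then 5 else 8)) (let z = ((\u.(\v.x)) 3) in (z 8)))) (if (-4 < 5) then ((6 * (let s = 7 in 9)) == 4) else (3 == ((\t.9) (\a.a)))))
step 6: [delta@1.0] ((\x.((\y.(if y then 5 else 8)) (let z = ((\u.(\v.x)) 3) in (z 8)))) (if true then ((6 * (let s = 7 in 9)) == 4) else (3 == ((\t.9) (\a.a)))))
step 7: [if@1] ((\x.((\y.(if y then 5 else 8)) (let z = ((\u.(\v.x)) 3) in (z 8)))) ((6 * (let s = 7 in 9)) == 4))
step 8: [let@1.0.1] ((\x.((\y.(if y then 5 else 8)) (let z = ((\u.(\v.x)) 3) in (z 8)))) ((6 * 9) == 4))
step 9: [delta@1.0] ((\x.((\y.(if y then 5 else 8)) (let z = ((\u.(\v.x)) 3) in (z 8)))) (54 == 4))
step 10: [delta@1] ((\x.((\y.(if y then 5 else 8)) (let z = ((\u.(\v.x)) 3) in (z 8)))) false)
step 11: [beta@root] ((\y.(if y then 5 else 8)) (let z = ((\u.(\v.false)) 3) in (z 8)))
step 12: [beta@1.0] ((\y.(if y then 5 else 8)) (let z = (\v.false) in (z 8)))
step 13: [let@1] ((\y.(if y then 5 else 8)) ((\v.false) 8))
step 14: [beta@1] ((\y.(if y then 5 else 8)) false)
step 15: [beta@root] (if false then 5 else 8)
step 16: [if@root] 8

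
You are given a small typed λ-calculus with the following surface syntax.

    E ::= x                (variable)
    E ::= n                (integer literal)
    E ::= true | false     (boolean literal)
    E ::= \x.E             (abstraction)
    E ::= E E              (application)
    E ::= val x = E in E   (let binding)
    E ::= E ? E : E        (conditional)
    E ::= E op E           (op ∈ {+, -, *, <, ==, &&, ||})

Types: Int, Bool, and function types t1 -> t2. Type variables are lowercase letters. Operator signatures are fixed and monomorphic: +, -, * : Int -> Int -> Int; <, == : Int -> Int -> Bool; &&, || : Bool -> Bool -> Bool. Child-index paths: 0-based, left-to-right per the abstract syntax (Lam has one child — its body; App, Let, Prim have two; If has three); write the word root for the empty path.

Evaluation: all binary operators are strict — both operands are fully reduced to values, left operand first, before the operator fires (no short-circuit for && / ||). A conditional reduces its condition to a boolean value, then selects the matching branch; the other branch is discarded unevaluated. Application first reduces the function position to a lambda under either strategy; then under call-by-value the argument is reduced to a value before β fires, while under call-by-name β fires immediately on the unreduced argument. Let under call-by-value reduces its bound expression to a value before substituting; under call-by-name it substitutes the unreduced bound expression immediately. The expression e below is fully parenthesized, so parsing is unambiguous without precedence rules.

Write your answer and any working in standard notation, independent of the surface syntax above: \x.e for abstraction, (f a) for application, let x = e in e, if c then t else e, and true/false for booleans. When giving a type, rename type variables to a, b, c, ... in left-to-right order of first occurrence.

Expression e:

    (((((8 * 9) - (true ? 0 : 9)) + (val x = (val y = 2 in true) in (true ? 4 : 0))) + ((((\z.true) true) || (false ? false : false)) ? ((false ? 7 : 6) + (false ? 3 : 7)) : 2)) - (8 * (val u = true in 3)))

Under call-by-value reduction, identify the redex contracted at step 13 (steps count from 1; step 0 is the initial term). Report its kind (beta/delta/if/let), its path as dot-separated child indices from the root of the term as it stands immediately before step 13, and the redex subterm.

Answer: if at 0.1.1 : (if false then 3 else 7)

Derivation:
step 0: (((((8 * 9) - (if true then 0 else 9)) + (let x = (let y = 2 in true) in (if true then 4 else 0))) + (if (((\z.true) true) || (if false then false else false)) then ((if false then 7 else 6) + (if false then 3 else 7)) else 2)) - (8 * (let u = true in 3)))
step 1: [delta@0.0.0.0] ((((72 - (if true then 0 else 9)) + (let x = (let y = 2 in true) in (if true then 4 else 0))) + (if (((\z.true) true) || (if false then false else false)) then ((if false then 7 else 6) + (if false then 3 else 7)) else 2)) - (8 * (let u = true in 3)))
step 2: [if@0.0.0.1] ((((72 - 0) + (let x = (let y = 2 in true) in (if true then 4 else 0))) + (if (((\z.true) true) || (if false then false else false)) then ((if false then 7 else 6) + (if false then 3 else 7)) else 2)) - (8 * (let u = true in 3)))
step 3: [delta@0.0.0] (((72 + (let x = (let y = 2 in true) in (if true then 4 else 0))) + (if (((\z.true) true) || (if false then false else false)) then ((if false then 7 else 6) + (if false then 3 else 7)) else 2)) - (8 * (let u = true in 3)))
step 4: [let@0.0.1.0] (((72 + (let x = true in (if true then 4 else 0))) + (if (((\z.true) true) || (if false then false else false)) then ((if false then 7 else 6) + (if false then 3 else 7)) else 2)) - (8 * (let u = true in 3)))
step 5: [let@0.0.1] (((72 + (if true then 4 else 0)) + (if (((\z.true) true) || (if false then false else false)) then ((if false then 7 else 6) + (if false then 3 else 7)) else 2)) - (8 * (let u = true in 3)))
step 6: [if@0.0.1] (((72 + 4) + (if (((\z.true) true) || (if false then false else false)) then ((if false then 7 else 6) + (if false then 3 else 7)) else 2)) - (8 * (let u = true in 3)))
step 7: [delta@0.0] ((76 + (if (((\z.true) true) || (if false then false else false)) then ((if false then 7 else 6) + (if false then 3 else 7)) else 2)) - (8 * (let u = true in 3)))
step 8: [beta@0.1.0.0] ((76 + (if (true || (if false then false else false)) then ((if false then 7 else 6) + (if false then 3 else 7)) else 2)) - (8 * (let u = true in 3)))
step 9: [if@0.1.0.1] ((76 + (if (true || false) then ((if false then 7 else 6) + (if false then 3 else 7)) else 2)) - (8 * (let u = true in 3)))
step 10: [delta@0.1.0] ((76 + (if true then ((if false then 7 else 6) + (if false then 3 else 7)) else 2)) - (8 * (let u = true in 3)))
step 11: [if@0.1] ((76 + ((if false then 7 else 6) + (if false then 3 else 7))) - (8 * (let u = true in 3)))
step 12: [if@0.1.0] ((76 + (6 + (if false then 3 else 7))) - (8 * (let u = true in 3)))
step 13: [if@0.1.1] ((76 + (6 + 7)) - (8 * (let u = true in 3)))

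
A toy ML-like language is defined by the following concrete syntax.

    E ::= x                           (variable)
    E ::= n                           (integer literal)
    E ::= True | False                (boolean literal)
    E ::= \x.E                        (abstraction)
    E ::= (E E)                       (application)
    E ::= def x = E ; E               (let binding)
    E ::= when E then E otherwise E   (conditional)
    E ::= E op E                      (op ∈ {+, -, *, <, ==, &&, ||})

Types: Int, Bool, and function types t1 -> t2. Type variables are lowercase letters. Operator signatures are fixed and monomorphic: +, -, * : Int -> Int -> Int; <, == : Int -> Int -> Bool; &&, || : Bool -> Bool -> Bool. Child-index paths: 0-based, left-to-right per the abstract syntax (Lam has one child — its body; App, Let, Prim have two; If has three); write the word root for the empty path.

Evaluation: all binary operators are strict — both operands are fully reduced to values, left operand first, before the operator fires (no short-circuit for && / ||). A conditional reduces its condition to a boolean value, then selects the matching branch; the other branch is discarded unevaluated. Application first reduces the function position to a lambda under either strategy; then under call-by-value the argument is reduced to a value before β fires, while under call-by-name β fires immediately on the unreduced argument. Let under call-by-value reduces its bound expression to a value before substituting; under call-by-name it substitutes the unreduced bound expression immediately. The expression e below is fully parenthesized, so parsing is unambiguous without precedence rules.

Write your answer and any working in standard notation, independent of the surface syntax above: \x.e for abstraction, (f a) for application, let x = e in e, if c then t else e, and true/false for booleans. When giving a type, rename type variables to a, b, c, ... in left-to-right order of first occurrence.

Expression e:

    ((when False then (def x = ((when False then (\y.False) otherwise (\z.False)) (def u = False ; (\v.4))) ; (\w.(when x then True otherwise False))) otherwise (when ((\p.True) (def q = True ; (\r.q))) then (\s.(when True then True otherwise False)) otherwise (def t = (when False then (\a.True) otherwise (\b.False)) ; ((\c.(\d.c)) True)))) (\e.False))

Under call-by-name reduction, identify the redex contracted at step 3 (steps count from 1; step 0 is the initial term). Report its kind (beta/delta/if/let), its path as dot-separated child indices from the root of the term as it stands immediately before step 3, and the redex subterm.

Trace:
step 0: ((if false then (let x = ((if false then (\y.false) else (\z.false)) (let u = false in (\v.4))) in (\w.(if x then true else false))) else (if ((\p.true) (let q = true in (\r.q))) then (\s.(if true then true else false)) else (let t = (if false then (\a.true) else (\b.false)) in ((\c.(\d.c)) true)))) (\e.false))
step 1: [if@0] ((if ((\p.true) (let q = true in (\r.q))) then (\s.(if true then true else false)) else (let t = (if false then (\a.true) else (\b.false)) in ((\c.(\d.c)) true))) (\e.false))
step 2: [beta@0.0] ((if true then (\s.(if true then true else false)) else (let t = (if false then (\a.true) else (\b.false)) in ((\c.(\d.c)) true))) (\e.false))
step 3: [if@0] ((\s.(if true then true else false)) (\e.false))

Answer: if at 0 : (if true then (\s.(if true then true else false)) else (let t = (if false then (\a.true) else (\b.false)) in ((\c.(\d.c)) true)))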